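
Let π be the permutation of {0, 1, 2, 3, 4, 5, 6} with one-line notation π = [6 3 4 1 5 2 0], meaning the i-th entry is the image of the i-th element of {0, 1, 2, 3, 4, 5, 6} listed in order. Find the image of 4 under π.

5

4 is element number 5 of the domain, and entry number 5 of the one-line form is 5, so π(4) = 5.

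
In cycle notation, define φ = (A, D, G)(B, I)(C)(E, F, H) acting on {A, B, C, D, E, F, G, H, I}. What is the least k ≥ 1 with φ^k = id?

The disjoint cycles have lengths 3, 3, 2, 1.
The order of φ is the least common multiple of its cycle lengths: lcm(3, 3, 2) = 6.

6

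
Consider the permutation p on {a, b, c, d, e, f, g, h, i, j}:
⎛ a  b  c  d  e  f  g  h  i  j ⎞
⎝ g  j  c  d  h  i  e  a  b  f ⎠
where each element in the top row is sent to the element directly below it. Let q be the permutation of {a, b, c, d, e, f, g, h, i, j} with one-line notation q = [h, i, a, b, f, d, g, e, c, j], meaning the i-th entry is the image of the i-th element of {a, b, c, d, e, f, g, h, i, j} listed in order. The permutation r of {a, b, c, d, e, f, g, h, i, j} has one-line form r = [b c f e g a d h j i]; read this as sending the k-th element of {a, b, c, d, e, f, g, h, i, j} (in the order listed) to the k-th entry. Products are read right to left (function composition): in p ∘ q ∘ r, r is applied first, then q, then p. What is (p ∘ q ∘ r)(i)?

Apply the permutations in order: r(i) = j, then q(j) = j, then p(j) = f. So (p ∘ q ∘ r)(i) = f.

f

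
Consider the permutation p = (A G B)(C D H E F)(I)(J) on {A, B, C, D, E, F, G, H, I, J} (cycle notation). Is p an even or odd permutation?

The cycle lengths are 5, 3, 1, 1.
A cycle is odd iff its length is even; p has 0 even-length cycles, so sgn(p) = (−1)^0 and p is even.

even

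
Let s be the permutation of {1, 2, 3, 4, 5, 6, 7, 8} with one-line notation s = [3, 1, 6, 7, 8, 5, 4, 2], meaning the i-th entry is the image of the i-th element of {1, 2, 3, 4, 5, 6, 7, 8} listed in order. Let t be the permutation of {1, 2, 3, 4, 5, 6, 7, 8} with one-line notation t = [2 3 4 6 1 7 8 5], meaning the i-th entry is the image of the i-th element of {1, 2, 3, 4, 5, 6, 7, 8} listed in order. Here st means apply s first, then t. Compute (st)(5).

5

s(5) = 8, then t(8) = 5; composing gives (st)(5) = 5.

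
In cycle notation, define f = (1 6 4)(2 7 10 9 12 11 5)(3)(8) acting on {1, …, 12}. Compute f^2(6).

6 lies in the 3-cycle (1 6 4).
Stepping 2 places around the cycle: 6 → 4 → 1.

1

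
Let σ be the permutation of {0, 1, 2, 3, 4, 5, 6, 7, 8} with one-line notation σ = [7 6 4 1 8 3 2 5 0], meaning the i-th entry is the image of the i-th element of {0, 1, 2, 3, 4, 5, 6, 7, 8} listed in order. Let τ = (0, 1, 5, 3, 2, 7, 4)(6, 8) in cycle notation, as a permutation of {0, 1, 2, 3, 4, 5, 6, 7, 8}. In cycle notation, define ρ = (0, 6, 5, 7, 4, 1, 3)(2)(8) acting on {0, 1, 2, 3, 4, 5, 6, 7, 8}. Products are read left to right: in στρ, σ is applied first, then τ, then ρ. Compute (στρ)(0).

Chase 0: σ(0) = 7; τ(7) = 4; ρ(4) = 1. Hence (στρ)(0) = 1.

1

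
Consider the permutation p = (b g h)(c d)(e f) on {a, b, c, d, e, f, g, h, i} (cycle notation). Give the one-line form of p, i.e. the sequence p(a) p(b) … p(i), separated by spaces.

Image by image: a→a, b→g, c→d, d→c, e→f, f→e, g→h, h→b, i→i.
Listing these in domain order gives a g d c f e h b i.

a g d c f e h b i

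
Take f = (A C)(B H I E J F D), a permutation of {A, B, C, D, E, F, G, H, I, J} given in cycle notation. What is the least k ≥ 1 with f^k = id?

The cycle type of f is (7, 2, 1).
Since disjoint cycles commute, ord(f) = lcm(7, 2) = 14.

14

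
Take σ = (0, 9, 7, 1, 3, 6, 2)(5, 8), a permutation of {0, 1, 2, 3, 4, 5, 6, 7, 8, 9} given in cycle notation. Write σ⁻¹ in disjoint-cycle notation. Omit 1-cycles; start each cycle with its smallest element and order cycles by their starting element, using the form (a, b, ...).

(0, 2, 6, 3, 1, 7, 9)(5, 8)

Inverting a permutation written in cycle notation just reverses the order within every cycle.
After reversing and putting each cycle's least element first, σ⁻¹ = (0, 2, 6, 3, 1, 7, 9)(5, 8).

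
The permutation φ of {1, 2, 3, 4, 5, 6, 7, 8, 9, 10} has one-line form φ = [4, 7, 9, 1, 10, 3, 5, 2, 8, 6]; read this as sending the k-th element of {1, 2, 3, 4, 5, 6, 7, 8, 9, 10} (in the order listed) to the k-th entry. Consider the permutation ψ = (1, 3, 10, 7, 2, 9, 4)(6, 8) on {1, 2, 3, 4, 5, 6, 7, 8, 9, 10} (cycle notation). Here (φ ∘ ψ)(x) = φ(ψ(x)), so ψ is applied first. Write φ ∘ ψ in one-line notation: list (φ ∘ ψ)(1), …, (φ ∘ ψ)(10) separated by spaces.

9 8 6 4 10 2 7 3 1 5

(φ ∘ ψ)(x) = φ(ψ(x)). Computing each image: φ(ψ(1)) = φ(3) = 9, φ(ψ(2)) = φ(9) = 8, φ(ψ(3)) = φ(10) = 6, φ(ψ(4)) = φ(1) = 4, φ(ψ(5)) = φ(5) = 10, φ(ψ(6)) = φ(8) = 2, φ(ψ(7)) = φ(2) = 7, φ(ψ(8)) = φ(6) = 3, φ(ψ(9)) = φ(4) = 1, φ(ψ(10)) = φ(7) = 5.
Hence φ ∘ ψ = [9 8 6 4 10 2 7 3 1 5].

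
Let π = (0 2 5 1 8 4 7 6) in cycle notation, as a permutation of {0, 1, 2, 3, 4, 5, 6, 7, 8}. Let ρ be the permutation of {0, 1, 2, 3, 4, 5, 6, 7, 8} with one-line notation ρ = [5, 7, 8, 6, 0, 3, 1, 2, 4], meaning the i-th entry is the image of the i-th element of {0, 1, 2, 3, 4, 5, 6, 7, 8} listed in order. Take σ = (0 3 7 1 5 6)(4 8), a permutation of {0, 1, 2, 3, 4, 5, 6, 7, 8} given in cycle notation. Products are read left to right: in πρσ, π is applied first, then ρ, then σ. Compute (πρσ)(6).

Chase 6: π(6) = 0; ρ(0) = 5; σ(5) = 6. Hence (πρσ)(6) = 6.

6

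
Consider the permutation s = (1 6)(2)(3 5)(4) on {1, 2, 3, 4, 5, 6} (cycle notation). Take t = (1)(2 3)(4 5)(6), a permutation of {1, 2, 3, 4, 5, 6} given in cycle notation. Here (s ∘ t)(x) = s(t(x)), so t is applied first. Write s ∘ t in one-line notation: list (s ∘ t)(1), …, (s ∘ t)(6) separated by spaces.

Chase each element through t then s: 1 → 1 → 6; 2 → 3 → 5; 3 → 2 → 2; 4 → 5 → 3; 5 → 4 → 4; 6 → 6 → 1.
So s ∘ t in one-line form is 6 5 2 3 4 1.

6 5 2 3 4 1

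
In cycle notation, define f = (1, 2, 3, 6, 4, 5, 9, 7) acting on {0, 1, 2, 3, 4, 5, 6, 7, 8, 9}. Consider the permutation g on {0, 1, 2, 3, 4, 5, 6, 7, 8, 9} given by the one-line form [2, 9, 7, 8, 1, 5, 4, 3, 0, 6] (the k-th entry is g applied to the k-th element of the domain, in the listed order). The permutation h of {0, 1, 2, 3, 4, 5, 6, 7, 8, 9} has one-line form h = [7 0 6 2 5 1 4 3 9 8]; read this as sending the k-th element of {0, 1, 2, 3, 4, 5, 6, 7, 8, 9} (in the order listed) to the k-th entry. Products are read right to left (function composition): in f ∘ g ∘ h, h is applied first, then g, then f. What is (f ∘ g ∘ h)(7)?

8

(f ∘ g ∘ h)(7) = f(g(h(7))). h(7) = 3, then g(3) = 8, then f(8) = 8, so the result is 8.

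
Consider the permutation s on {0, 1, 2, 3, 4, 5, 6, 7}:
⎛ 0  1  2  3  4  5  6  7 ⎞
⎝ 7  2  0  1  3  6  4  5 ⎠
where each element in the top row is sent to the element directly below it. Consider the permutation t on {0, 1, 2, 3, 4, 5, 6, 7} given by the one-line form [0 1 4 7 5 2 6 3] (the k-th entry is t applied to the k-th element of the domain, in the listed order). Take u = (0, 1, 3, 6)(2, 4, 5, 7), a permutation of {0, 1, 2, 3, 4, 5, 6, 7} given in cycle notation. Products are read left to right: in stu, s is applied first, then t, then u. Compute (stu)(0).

6

Chase 0: s(0) = 7; t(7) = 3; u(3) = 6. Hence (stu)(0) = 6.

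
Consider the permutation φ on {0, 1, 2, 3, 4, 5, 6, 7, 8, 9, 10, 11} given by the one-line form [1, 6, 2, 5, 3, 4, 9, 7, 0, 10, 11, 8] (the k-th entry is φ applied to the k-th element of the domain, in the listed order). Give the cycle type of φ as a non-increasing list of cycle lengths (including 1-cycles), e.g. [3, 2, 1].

The disjoint cycles are (0, 1, 6, 9, 10, 11, 8)(2)(3, 5, 4)(7), with lengths 7, 3, 1, 1 in non-increasing order.

[7, 3, 1, 1]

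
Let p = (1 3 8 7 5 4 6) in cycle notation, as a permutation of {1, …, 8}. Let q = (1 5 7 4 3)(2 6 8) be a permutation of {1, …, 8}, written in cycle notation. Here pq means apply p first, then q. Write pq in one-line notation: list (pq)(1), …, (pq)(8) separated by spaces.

1 6 2 8 3 5 7 4

(pq)(x) = q(p(x)). Computing each image: q(p(1)) = q(3) = 1, q(p(2)) = q(2) = 6, q(p(3)) = q(8) = 2, q(p(4)) = q(6) = 8, q(p(5)) = q(4) = 3, q(p(6)) = q(1) = 5, q(p(7)) = q(5) = 7, q(p(8)) = q(7) = 4.
Hence pq = [1 6 2 8 3 5 7 4].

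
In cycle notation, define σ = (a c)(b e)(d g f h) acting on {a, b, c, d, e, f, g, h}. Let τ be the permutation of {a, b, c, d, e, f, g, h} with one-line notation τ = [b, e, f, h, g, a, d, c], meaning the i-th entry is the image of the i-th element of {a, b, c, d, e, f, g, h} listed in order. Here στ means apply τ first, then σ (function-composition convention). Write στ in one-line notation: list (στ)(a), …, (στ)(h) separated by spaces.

(στ)(x) = σ(τ(x)). Computing each image: σ(τ(a)) = σ(b) = e, σ(τ(b)) = σ(e) = b, σ(τ(c)) = σ(f) = h, σ(τ(d)) = σ(h) = d, σ(τ(e)) = σ(g) = f, σ(τ(f)) = σ(a) = c, σ(τ(g)) = σ(d) = g, σ(τ(h)) = σ(c) = a.
Hence στ = [e b h d f c g a].

e b h d f c g a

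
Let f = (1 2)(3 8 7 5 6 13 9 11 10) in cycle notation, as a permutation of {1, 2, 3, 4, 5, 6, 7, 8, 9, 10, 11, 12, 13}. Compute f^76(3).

6

3 lies in the 9-cycle (3 8 7 5 6 13 9 11 10).
On a 9-cycle, f^9 is the identity, so f^76 = f^4 there (76 ≡ 4 mod 9).
Advancing 4 steps from 3: 3 → 8 → 7 → 5 → 6.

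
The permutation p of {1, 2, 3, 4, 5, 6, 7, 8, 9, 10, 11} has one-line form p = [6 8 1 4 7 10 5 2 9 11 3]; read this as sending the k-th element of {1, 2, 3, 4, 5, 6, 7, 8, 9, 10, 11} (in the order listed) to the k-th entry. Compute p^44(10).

6

Tracing 10 → 11 → … returns to 10 after 5 steps, so 10 lies in a 5-cycle (1 6 10 11 3).
On a 5-cycle, p^5 is the identity, so p^44 = p^4 there (44 ≡ 4 mod 5).
Stepping 4 places around the cycle: 10 → 11 → 3 → 1 → 6.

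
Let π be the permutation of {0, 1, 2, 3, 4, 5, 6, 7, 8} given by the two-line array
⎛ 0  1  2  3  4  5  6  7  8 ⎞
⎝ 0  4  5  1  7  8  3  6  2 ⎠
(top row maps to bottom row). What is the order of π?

The disjoint-cycle form of π has cycle lengths 5, 3, 1.
The order is lcm(5, 3) = 15.

15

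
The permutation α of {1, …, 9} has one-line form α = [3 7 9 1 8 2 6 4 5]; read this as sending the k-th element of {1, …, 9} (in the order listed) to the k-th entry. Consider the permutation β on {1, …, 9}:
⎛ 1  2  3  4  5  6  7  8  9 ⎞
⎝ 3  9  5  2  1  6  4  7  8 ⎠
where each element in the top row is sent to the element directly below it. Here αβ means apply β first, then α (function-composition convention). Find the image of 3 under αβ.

β(3) = 5, then α(5) = 8; composing gives (αβ)(3) = 8.

8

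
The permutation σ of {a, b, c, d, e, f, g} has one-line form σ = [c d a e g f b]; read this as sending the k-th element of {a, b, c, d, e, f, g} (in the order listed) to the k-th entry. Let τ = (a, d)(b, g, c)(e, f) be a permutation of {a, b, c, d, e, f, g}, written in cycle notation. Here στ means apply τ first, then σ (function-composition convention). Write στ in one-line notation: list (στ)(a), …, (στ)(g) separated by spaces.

e b d c f g a

Chase each element through τ then σ: a → d → e; b → g → b; c → b → d; d → a → c; e → f → f; f → e → g; g → c → a.
Collecting the images, στ = [e b d c f g a].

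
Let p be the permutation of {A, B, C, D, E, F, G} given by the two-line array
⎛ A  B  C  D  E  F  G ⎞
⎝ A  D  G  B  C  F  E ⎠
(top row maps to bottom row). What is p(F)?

The entry below F in the array is F, so p(F) = F.

F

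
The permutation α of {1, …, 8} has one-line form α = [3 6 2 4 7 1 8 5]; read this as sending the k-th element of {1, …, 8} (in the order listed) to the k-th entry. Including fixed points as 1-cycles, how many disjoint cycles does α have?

3

The cycle decomposition is (1, 3, 2, 6)(4)(5, 7, 8), which has 3 cycles (counting 1-cycles).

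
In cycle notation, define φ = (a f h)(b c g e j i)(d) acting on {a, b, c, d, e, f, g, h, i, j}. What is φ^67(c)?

c lies in the 6-cycle (b c g e j i).
On a 6-cycle, φ^6 is the identity, so φ^67 = φ^1 there (67 ≡ 1 mod 6).
Advancing 1 step from c: c → g.

g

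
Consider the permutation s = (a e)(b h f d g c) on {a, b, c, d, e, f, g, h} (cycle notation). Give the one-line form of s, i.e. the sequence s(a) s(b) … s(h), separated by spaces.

Image by image: a→e, b→h, c→b, d→g, e→a, f→d, g→c, h→f.
Listing these in domain order gives e h b g a d c f.

e h b g a d c f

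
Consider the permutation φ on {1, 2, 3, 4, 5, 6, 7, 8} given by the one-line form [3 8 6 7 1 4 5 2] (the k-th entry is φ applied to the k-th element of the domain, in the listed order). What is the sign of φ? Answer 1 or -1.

1

In disjoint-cycle form the cycle lengths are 6, 2.
A cycle is odd iff its length is even; φ has 2 even-length cycles, so sgn(φ) = (−1)^2 and φ is even.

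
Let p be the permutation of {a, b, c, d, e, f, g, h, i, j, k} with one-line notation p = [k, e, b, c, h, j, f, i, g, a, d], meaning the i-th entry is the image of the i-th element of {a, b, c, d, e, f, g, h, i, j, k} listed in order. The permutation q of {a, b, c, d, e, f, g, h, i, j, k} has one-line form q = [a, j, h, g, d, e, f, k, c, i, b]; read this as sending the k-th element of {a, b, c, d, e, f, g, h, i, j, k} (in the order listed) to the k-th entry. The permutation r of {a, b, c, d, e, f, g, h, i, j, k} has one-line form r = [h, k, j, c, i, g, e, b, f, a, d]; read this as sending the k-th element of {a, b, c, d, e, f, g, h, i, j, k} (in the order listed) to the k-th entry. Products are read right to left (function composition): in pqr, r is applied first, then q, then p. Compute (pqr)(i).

h

(pqr)(i) = p(q(r(i))). r(i) = f, then q(f) = e, then p(e) = h, so the result is h.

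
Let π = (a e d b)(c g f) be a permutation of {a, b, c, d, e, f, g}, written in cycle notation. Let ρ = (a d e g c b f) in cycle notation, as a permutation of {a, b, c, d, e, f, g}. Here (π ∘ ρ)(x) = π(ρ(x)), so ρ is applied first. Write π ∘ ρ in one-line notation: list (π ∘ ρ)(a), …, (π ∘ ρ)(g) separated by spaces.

(π ∘ ρ)(x) = π(ρ(x)). Computing each image: π(ρ(a)) = π(d) = b, π(ρ(b)) = π(f) = c, π(ρ(c)) = π(b) = a, π(ρ(d)) = π(e) = d, π(ρ(e)) = π(g) = f, π(ρ(f)) = π(a) = e, π(ρ(g)) = π(c) = g.
Hence π ∘ ρ = [b c a d f e g].

b c a d f e g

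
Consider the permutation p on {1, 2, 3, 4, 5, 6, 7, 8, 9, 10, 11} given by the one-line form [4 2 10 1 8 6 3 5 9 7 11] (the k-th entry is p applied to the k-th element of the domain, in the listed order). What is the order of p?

Writing p as disjoint cycles, the cycle lengths are 3, 2, 2, 1, 1, 1, 1.
The order is lcm(3, 2, 2) = 6.

6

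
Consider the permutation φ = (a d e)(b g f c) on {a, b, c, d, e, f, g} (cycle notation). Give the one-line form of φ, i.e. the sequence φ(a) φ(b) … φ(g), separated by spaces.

Image by image: a→d, b→g, c→b, d→e, e→a, f→c, g→f.
Listing these in domain order gives d g b e a c f.

d g b e a c f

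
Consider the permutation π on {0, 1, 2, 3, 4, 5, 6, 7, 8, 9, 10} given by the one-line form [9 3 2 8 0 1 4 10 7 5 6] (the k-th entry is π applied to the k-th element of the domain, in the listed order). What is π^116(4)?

8

Tracing 4 → 0 → … returns to 4 after 10 steps, so 4 lies in a 10-cycle (0, 9, 5, 1, 3, 8, 7, 10, 6, 4).
Powers repeat with period 10 on this cycle, and 116 mod 10 = 6, so π^116(4) = π^6(4).
Advancing 6 steps from 4: 4 → 0 → 9 → 5 → 1 → 3 → 8.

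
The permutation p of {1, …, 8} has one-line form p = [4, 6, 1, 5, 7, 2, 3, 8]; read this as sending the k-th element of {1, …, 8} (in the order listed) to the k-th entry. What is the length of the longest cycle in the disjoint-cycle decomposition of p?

5

Decomposing into disjoint cycles gives (1 4 5 7 3)(2 6); the longest has length 5.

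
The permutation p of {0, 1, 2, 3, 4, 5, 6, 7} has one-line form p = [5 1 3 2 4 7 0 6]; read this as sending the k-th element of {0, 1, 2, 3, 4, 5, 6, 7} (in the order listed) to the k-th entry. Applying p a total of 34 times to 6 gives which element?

5

Tracing 6 → 0 → … returns to 6 after 4 steps, so 6 lies in a 4-cycle (0 5 7 6).
Powers repeat with period 4 on this cycle, and 34 mod 4 = 2, so p^34(6) = p^2(6).
Stepping 2 places around the cycle: 6 → 0 → 5.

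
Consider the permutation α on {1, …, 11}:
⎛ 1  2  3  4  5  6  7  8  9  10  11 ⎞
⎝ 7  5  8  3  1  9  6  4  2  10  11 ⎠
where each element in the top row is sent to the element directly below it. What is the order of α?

Decomposing into disjoint cycles gives cycle lengths 6, 3, 1, 1.
The order is lcm(6, 3) = 6.

6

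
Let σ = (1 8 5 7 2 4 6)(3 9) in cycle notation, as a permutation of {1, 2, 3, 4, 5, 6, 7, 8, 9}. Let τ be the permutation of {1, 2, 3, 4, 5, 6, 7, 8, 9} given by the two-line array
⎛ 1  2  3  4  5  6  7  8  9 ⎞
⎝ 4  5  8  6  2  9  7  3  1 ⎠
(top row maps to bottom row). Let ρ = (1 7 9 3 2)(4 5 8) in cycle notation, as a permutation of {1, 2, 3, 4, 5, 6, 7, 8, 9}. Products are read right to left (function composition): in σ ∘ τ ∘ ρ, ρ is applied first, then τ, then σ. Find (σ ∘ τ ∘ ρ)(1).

2

Apply the permutations in order: ρ(1) = 7, then τ(7) = 7, then σ(7) = 2. So (σ ∘ τ ∘ ρ)(1) = 2.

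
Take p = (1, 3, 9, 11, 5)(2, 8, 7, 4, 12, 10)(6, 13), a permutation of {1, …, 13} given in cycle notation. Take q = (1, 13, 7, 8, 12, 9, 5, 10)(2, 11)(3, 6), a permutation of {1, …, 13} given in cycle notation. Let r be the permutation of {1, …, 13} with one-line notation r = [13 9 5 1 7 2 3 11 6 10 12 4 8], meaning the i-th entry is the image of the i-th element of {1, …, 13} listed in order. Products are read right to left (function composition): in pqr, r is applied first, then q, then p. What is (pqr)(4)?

(pqr)(4) = p(q(r(4))). r(4) = 1, then q(1) = 13, then p(13) = 6, so the result is 6.

6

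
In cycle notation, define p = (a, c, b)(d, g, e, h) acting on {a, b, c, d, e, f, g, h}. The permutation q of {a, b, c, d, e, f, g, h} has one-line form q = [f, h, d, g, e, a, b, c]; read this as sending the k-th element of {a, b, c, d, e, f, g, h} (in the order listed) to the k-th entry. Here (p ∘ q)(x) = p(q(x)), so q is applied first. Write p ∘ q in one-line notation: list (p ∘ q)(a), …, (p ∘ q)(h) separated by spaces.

Chase each element through q then p: a → f → f; b → h → d; c → d → g; d → g → e; e → e → h; f → a → c; g → b → a; h → c → b.
Collecting the images, p ∘ q = [f d g e h c a b].

f d g e h c a b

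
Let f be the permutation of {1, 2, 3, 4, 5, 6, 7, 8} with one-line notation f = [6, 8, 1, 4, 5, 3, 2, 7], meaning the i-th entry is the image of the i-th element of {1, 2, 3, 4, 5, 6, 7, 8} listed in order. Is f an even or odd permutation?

In disjoint-cycle form the cycle lengths are 3, 3, 1, 1.
A cycle of length ℓ contributes ℓ−1 transpositions, so f is a product of 2 + 2 = 4 transpositions — even.

even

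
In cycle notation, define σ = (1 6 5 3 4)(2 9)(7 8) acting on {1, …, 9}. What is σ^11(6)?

5

6 lies in the 5-cycle (1 6 5 3 4).
Powers repeat with period 5 on this cycle, and 11 mod 5 = 1, so σ^11(6) = σ^1(6).
Stepping 1 place around the cycle: 6 → 5.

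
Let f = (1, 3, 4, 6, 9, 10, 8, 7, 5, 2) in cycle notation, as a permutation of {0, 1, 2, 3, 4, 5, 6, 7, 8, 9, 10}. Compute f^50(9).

9

9 lies in the 10-cycle (1, 3, 4, 6, 9, 10, 8, 7, 5, 2).
On a 10-cycle, f^10 is the identity, so f^50 = f^0 there (50 ≡ 0 mod 10).
So f^50(9) = 9.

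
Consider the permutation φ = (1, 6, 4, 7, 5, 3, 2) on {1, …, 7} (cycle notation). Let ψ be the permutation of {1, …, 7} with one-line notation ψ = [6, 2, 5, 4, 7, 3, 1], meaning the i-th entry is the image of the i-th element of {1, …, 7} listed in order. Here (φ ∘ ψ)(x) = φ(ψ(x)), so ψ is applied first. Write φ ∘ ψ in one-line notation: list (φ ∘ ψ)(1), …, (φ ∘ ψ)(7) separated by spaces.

(φ ∘ ψ)(x) = φ(ψ(x)). Computing each image: φ(ψ(1)) = φ(6) = 4, φ(ψ(2)) = φ(2) = 1, φ(ψ(3)) = φ(5) = 3, φ(ψ(4)) = φ(4) = 7, φ(ψ(5)) = φ(7) = 5, φ(ψ(6)) = φ(3) = 2, φ(ψ(7)) = φ(1) = 6.
Hence φ ∘ ψ = [4 1 3 7 5 2 6].

4 1 3 7 5 2 6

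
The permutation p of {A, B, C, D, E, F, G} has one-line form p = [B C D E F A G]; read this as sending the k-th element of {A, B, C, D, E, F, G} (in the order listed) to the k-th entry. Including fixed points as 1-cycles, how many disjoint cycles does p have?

The cycle decomposition is (A B C D E F)(G), which has 2 cycles (counting 1-cycles).

2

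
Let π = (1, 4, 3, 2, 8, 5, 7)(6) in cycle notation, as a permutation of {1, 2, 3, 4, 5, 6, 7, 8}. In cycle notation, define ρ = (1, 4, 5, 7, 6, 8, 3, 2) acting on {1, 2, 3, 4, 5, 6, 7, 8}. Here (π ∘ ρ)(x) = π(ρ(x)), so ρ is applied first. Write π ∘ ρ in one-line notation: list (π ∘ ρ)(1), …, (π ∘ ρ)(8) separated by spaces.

For each element, apply ρ then π: 1 → 4 → 3; 2 → 1 → 4; 3 → 2 → 8; 4 → 5 → 7; 5 → 7 → 1; 6 → 8 → 5; 7 → 6 → 6; 8 → 3 → 2.
Collecting the images, π ∘ ρ = [3 4 8 7 1 5 6 2].

3 4 8 7 1 5 6 2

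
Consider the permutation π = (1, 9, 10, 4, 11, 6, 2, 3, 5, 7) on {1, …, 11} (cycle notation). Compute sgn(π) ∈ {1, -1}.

-1

The cycle lengths are 10, 1.
A cycle is odd iff its length is even; π has 1 even-length cycle, so sgn(π) = (−1)^1 and π is odd.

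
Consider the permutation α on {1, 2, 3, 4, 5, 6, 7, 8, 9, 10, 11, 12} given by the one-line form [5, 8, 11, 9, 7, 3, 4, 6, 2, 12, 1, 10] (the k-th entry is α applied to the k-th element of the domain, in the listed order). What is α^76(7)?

Tracing 7 → 4 → … returns to 7 after 10 steps, so 7 lies in a 10-cycle (1, 5, 7, 4, 9, 2, 8, 6, 3, 11).
Since the cycle has length 10, α^76 acts on it the same as α^6 (76 mod 10 = 6).
Advancing 6 steps from 7: 7 → 4 → 9 → 2 → 8 → 6 → 3.

3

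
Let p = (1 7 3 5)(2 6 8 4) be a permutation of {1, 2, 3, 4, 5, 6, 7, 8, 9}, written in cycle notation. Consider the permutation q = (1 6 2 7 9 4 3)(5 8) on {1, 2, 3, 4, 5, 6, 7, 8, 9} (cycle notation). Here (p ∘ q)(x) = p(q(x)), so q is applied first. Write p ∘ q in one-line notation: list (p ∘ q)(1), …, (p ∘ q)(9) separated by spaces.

(p ∘ q)(x) = p(q(x)). Computing each image: p(q(1)) = p(6) = 8, p(q(2)) = p(7) = 3, p(q(3)) = p(1) = 7, p(q(4)) = p(3) = 5, p(q(5)) = p(8) = 4, p(q(6)) = p(2) = 6, p(q(7)) = p(9) = 9, p(q(8)) = p(5) = 1, p(q(9)) = p(4) = 2.
Hence p ∘ q = [8 3 7 5 4 6 9 1 2].

8 3 7 5 4 6 9 1 2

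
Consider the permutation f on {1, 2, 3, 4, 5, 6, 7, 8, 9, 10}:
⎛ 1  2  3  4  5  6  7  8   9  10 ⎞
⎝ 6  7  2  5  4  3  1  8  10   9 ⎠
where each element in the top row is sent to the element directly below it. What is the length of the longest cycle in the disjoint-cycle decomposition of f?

5

Decomposing into disjoint cycles gives (1, 6, 3, 2, 7)(4, 5)(9, 10); the longest has length 5.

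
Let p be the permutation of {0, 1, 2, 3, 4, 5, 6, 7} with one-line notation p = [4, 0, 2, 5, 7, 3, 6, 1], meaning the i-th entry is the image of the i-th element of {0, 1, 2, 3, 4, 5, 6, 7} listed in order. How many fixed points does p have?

The fixed points (elements with p(x) = x) are {2, 6}, so there are 2.

2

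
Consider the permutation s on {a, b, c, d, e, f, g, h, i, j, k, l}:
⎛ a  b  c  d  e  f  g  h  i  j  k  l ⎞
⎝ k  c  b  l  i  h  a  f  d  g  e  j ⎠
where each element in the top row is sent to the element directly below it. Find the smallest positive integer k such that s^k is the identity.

Decomposing into disjoint cycles gives cycle lengths 8, 2, 2.
Since disjoint cycles commute, ord(s) = lcm(8, 2, 2) = 8.

8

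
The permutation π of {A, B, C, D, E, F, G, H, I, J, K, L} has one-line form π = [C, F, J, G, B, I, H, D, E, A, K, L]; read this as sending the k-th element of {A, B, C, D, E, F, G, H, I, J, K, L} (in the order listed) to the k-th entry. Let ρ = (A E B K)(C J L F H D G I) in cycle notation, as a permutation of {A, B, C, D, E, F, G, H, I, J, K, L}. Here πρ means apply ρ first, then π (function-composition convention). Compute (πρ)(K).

(πρ)(K) = π(ρ(K)). ρ(K) = A, then π(A) = C. So (πρ)(K) = C.

C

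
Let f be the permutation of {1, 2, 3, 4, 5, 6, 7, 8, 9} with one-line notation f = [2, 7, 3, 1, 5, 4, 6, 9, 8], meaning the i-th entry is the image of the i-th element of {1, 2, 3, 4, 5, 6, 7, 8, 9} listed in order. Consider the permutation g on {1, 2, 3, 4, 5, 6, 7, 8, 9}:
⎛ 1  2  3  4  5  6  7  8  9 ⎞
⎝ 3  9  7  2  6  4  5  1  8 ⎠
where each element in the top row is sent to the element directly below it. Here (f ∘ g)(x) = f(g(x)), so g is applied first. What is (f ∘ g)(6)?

(f ∘ g)(6) = f(g(6)). g(6) = 4, then f(4) = 1. So (f ∘ g)(6) = 1.

1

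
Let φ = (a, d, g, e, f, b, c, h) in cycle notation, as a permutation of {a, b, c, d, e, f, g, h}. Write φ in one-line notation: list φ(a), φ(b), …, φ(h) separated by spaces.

Image by image: a→d, b→c, c→h, d→g, e→f, f→b, g→e, h→a.
So the one-line form is d c h g f b e a.

d c h g f b e a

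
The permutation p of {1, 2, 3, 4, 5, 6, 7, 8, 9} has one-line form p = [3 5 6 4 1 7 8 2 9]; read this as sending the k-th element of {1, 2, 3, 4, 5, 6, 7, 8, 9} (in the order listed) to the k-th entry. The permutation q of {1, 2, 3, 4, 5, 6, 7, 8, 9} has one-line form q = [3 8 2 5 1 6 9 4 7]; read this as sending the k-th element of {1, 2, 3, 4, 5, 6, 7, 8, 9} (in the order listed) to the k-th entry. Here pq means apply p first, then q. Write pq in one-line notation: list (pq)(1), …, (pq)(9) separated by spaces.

(pq)(x) = q(p(x)). Computing each image: q(p(1)) = q(3) = 2, q(p(2)) = q(5) = 1, q(p(3)) = q(6) = 6, q(p(4)) = q(4) = 5, q(p(5)) = q(1) = 3, q(p(6)) = q(7) = 9, q(p(7)) = q(8) = 4, q(p(8)) = q(2) = 8, q(p(9)) = q(9) = 7.
Hence pq = [2 1 6 5 3 9 4 8 7].

2 1 6 5 3 9 4 8 7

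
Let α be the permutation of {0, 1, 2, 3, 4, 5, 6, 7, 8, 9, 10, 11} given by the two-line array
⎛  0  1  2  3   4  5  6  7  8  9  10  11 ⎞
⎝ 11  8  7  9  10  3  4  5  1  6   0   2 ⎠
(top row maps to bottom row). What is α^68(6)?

3

Tracing 6 → 4 → … returns to 6 after 10 steps, so 6 lies in a 10-cycle (0 11 2 7 5 3 9 6 4 10).
Since the cycle has length 10, α^68 acts on it the same as α^8 (68 mod 10 = 8).
Advancing 8 steps from 6: 6 → 4 → 10 → 0 → 11 → 2 → 7 → 5 → 3.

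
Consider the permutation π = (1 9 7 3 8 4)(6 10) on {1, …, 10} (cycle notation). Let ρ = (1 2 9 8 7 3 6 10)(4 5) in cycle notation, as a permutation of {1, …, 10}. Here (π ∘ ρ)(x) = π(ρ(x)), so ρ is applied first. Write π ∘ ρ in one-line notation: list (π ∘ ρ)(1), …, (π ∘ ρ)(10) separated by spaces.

2 7 10 5 1 6 8 3 4 9

For each element, apply ρ then π: 1 → 2 → 2; 2 → 9 → 7; 3 → 6 → 10; 4 → 5 → 5; 5 → 4 → 1; 6 → 10 → 6; 7 → 3 → 8; 8 → 7 → 3; 9 → 8 → 4; 10 → 1 → 9.
Collecting the images, π ∘ ρ = [2 7 10 5 1 6 8 3 4 9].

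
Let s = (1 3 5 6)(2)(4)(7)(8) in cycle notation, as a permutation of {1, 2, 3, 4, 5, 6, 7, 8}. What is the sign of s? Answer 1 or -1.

The cycle lengths are 4, 1, 1, 1, 1.
A cycle is odd iff its length is even; s has 1 even-length cycle, so sgn(s) = (−1)^1 and s is odd.

-1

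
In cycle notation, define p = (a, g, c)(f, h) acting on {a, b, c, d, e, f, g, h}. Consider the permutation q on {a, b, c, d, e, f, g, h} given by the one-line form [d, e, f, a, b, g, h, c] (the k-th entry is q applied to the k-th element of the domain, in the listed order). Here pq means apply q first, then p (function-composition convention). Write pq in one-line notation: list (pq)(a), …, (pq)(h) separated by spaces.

(pq)(x) = p(q(x)). Computing each image: p(q(a)) = p(d) = d, p(q(b)) = p(e) = e, p(q(c)) = p(f) = h, p(q(d)) = p(a) = g, p(q(e)) = p(b) = b, p(q(f)) = p(g) = c, p(q(g)) = p(h) = f, p(q(h)) = p(c) = a.
Hence pq = [d e h g b c f a].

d e h g b c f a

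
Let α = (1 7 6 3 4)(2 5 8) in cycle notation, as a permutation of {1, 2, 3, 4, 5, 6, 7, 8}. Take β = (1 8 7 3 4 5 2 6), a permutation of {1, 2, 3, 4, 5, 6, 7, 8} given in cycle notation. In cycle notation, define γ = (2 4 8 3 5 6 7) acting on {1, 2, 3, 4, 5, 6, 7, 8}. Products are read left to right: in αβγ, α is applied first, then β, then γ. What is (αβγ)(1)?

Chase 1: α(1) = 7; β(7) = 3; γ(3) = 5. Hence (αβγ)(1) = 5.

5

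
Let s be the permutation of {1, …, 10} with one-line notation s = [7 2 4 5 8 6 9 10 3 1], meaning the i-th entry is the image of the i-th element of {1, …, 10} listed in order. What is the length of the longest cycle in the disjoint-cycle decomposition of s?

8

Decomposing into disjoint cycles gives (1 7 9 3 4 5 8 10); the longest has length 8.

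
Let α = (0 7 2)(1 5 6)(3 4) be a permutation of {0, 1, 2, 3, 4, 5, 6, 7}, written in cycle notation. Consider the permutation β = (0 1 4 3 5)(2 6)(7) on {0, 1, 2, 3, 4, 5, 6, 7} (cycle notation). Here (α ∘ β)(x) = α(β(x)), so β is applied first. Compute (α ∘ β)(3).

First apply β: β(3) = 5, then α(5) = 6. Thus (α ∘ β)(3) = 6.

6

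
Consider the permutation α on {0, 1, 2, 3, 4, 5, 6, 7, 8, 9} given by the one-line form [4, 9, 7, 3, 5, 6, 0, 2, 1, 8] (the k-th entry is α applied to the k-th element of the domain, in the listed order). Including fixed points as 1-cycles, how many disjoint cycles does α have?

4

The cycle decomposition is (0 4 5 6)(1 9 8)(2 7)(3), which has 4 cycles (counting 1-cycles).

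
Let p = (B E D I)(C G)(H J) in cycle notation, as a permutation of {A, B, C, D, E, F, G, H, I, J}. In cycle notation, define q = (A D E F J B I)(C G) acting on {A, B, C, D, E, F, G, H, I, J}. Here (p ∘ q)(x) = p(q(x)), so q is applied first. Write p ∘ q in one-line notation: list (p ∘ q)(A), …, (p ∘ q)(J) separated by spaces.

Chase each element through q then p: A → D → I; B → I → B; C → G → C; D → E → D; E → F → F; F → J → H; G → C → G; H → H → J; I → A → A; J → B → E.
So p ∘ q in one-line form is I B C D F H G J A E.

I B C D F H G J A E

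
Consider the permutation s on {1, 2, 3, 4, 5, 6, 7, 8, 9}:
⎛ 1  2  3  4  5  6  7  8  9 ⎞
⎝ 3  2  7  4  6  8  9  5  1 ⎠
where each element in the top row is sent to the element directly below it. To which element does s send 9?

1

The entry below 9 in the array is 1, so s(9) = 1.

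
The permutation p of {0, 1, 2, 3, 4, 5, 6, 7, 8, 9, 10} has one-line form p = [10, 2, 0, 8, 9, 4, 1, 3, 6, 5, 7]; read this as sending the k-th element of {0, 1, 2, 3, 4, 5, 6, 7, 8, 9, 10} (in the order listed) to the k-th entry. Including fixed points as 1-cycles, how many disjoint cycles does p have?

2

The cycle decomposition is (0 10 7 3 8 6 1 2)(4 9 5), which has 2 cycles (counting 1-cycles).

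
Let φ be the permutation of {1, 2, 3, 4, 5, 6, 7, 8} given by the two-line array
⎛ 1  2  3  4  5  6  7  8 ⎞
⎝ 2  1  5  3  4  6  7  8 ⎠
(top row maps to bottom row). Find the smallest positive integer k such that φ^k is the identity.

6

Decomposing into disjoint cycles gives cycle lengths 3, 2, 1, 1, 1.
The order of φ is the least common multiple of its cycle lengths: lcm(3, 2) = 6.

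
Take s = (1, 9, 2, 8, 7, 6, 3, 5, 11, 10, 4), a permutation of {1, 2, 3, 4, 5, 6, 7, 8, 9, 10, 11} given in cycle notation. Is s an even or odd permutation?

The cycle lengths are 11.
A cycle is odd iff its length is even; s has 0 even-length cycles, so sgn(s) = (−1)^0 and s is even.

even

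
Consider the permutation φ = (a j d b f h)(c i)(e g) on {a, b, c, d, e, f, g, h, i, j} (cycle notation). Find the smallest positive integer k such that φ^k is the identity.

The cycle type of φ is (6, 2, 2).
The order of φ is the least common multiple of its cycle lengths: lcm(6, 2, 2) = 6.

6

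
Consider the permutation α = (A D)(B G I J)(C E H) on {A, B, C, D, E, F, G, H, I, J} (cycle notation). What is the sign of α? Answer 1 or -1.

The cycle lengths are 4, 3, 2, 1.
A cycle of length ℓ contributes ℓ−1 transpositions, so α is a product of 3 + 2 + 1 = 6 transpositions — even.

1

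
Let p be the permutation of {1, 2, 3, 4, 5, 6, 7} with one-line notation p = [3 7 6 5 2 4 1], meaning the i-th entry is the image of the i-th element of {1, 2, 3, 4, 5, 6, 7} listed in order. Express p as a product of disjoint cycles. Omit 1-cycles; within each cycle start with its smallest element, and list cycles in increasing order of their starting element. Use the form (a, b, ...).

(1, 3, 6, 4, 5, 2, 7)

From 1: 1 → 3 → 6 → 4 → 5 → 2 → 7 → 1, closing the cycle (1, 3, 6, 4, 5, 2, 7).
Continuing from each remaining unvisited element yields (1, 3, 6, 4, 5, 2, 7).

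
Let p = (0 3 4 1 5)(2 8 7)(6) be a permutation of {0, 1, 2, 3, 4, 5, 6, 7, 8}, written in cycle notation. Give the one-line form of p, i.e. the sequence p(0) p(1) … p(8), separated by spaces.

3 5 8 4 1 0 6 2 7

Reading each image from the cycles: 0↦3, 1↦5, 2↦8, 3↦4, 4↦1, 5↦0, 6↦6, 7↦2, 8↦7.
So the one-line form is 3 5 8 4 1 0 6 2 7.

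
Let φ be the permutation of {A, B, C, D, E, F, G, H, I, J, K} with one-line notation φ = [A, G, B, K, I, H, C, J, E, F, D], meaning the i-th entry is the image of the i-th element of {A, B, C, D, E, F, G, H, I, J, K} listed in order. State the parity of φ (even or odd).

even

In disjoint-cycle form the cycle lengths are 3, 3, 2, 2, 1.
A cycle of length ℓ contributes ℓ−1 transpositions, so φ is a product of 2 + 2 + 1 + 1 = 6 transpositions — even.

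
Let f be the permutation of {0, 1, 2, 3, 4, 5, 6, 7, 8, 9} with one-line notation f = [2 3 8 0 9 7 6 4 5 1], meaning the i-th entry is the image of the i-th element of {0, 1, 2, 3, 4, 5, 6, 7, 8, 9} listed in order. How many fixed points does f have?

The fixed points (elements with f(x) = x) are {6}, so there is 1.

1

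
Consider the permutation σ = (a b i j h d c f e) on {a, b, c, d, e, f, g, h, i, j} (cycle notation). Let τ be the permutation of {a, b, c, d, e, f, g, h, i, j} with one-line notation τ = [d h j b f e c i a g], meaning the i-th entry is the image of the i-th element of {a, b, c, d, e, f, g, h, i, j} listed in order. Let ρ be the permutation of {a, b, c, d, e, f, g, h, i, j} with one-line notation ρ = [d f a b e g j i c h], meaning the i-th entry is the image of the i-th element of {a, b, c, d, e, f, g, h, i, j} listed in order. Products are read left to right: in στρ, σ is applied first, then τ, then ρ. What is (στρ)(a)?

i

Chase a: σ(a) = b; τ(b) = h; ρ(h) = i. Hence (στρ)(a) = i.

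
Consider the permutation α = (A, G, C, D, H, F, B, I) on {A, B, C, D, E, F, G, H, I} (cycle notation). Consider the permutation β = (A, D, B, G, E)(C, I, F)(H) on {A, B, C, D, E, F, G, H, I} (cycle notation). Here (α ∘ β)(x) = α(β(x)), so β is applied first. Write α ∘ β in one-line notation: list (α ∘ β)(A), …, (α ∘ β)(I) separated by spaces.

H C A I G D E F B

(α ∘ β)(x) = α(β(x)). Computing each image: α(β(A)) = α(D) = H, α(β(B)) = α(G) = C, α(β(C)) = α(I) = A, α(β(D)) = α(B) = I, α(β(E)) = α(A) = G, α(β(F)) = α(C) = D, α(β(G)) = α(E) = E, α(β(H)) = α(H) = F, α(β(I)) = α(F) = B.
Hence α ∘ β = [H C A I G D E F B].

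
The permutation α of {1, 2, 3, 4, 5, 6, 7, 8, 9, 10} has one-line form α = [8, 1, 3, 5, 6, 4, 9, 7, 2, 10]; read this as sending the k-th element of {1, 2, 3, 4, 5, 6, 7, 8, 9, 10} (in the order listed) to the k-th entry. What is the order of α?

Decomposing into disjoint cycles gives cycle lengths 5, 3, 1, 1.
The order of α is the least common multiple of its cycle lengths: lcm(5, 3) = 15.

15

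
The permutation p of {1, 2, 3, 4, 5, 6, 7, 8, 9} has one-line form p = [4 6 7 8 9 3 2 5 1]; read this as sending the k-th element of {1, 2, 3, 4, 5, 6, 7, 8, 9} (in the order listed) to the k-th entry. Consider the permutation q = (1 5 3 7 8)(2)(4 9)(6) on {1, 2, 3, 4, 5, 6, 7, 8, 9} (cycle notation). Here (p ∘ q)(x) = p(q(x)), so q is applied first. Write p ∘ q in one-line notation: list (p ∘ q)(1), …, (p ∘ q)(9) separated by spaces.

(p ∘ q)(x) = p(q(x)). Computing each image: p(q(1)) = p(5) = 9, p(q(2)) = p(2) = 6, p(q(3)) = p(7) = 2, p(q(4)) = p(9) = 1, p(q(5)) = p(3) = 7, p(q(6)) = p(6) = 3, p(q(7)) = p(8) = 5, p(q(8)) = p(1) = 4, p(q(9)) = p(4) = 8.
Hence p ∘ q = [9 6 2 1 7 3 5 4 8].

9 6 2 1 7 3 5 4 8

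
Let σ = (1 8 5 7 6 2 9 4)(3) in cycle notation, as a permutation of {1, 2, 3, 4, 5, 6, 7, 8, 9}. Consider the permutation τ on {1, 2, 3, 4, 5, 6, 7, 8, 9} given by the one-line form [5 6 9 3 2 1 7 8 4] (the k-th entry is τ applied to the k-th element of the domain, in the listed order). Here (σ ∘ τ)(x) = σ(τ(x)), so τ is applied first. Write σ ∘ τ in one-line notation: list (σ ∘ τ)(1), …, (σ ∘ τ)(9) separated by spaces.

(σ ∘ τ)(x) = σ(τ(x)). Computing each image: σ(τ(1)) = σ(5) = 7, σ(τ(2)) = σ(6) = 2, σ(τ(3)) = σ(9) = 4, σ(τ(4)) = σ(3) = 3, σ(τ(5)) = σ(2) = 9, σ(τ(6)) = σ(1) = 8, σ(τ(7)) = σ(7) = 6, σ(τ(8)) = σ(8) = 5, σ(τ(9)) = σ(4) = 1.
Hence σ ∘ τ = [7 2 4 3 9 8 6 5 1].

7 2 4 3 9 8 6 5 1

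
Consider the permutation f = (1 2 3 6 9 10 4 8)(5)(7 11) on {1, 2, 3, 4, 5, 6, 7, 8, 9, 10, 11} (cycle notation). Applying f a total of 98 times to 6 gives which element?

6 lies in the 8-cycle (1 2 3 6 9 10 4 8).
Powers repeat with period 8 on this cycle, and 98 mod 8 = 2, so f^98(6) = f^2(6).
Stepping 2 places around the cycle: 6 → 9 → 10.

10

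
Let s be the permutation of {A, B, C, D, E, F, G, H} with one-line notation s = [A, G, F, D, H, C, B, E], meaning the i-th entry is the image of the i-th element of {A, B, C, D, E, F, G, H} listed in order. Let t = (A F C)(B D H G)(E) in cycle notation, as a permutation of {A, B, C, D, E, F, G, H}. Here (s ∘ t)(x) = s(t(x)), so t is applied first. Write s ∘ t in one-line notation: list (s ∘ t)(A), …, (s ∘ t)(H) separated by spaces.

(s ∘ t)(x) = s(t(x)). Computing each image: s(t(A)) = s(F) = C, s(t(B)) = s(D) = D, s(t(C)) = s(A) = A, s(t(D)) = s(H) = E, s(t(E)) = s(E) = H, s(t(F)) = s(C) = F, s(t(G)) = s(B) = G, s(t(H)) = s(G) = B.
Hence s ∘ t = [C D A E H F G B].

C D A E H F G B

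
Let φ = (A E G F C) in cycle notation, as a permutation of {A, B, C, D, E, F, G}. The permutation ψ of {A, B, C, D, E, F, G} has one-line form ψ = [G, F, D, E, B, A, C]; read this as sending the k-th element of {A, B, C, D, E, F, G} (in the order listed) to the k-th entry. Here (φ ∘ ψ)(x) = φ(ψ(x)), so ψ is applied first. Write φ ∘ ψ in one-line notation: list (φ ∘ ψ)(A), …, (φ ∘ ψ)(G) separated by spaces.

For each element, apply ψ then φ: A → G → F; B → F → C; C → D → D; D → E → G; E → B → B; F → A → E; G → C → A.
So φ ∘ ψ in one-line form is F C D G B E A.

F C D G B E A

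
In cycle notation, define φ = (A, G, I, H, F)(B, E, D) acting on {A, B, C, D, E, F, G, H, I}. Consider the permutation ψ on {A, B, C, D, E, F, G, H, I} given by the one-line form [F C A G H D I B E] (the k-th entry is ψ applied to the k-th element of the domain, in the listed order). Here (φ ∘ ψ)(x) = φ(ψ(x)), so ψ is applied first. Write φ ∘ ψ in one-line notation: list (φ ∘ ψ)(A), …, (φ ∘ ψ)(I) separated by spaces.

A C G I F B H E D

(φ ∘ ψ)(x) = φ(ψ(x)). Computing each image: φ(ψ(A)) = φ(F) = A, φ(ψ(B)) = φ(C) = C, φ(ψ(C)) = φ(A) = G, φ(ψ(D)) = φ(G) = I, φ(ψ(E)) = φ(H) = F, φ(ψ(F)) = φ(D) = B, φ(ψ(G)) = φ(I) = H, φ(ψ(H)) = φ(B) = E, φ(ψ(I)) = φ(E) = D.
Hence φ ∘ ψ = [A C G I F B H E D].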